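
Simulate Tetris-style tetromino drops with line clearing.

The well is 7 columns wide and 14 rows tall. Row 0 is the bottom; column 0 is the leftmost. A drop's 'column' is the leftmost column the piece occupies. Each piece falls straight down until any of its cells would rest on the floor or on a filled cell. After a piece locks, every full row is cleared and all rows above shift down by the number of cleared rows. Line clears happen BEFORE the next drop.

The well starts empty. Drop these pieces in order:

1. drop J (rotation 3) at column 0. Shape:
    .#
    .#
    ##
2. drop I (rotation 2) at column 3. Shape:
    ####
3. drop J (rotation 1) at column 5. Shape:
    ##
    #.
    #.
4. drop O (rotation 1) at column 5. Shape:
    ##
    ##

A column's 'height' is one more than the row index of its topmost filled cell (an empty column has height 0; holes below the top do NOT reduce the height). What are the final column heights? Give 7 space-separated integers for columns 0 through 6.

Drop 1: J rot3 at col 0 lands with bottom-row=0; cleared 0 line(s) (total 0); column heights now [1 3 0 0 0 0 0], max=3
Drop 2: I rot2 at col 3 lands with bottom-row=0; cleared 0 line(s) (total 0); column heights now [1 3 0 1 1 1 1], max=3
Drop 3: J rot1 at col 5 lands with bottom-row=1; cleared 0 line(s) (total 0); column heights now [1 3 0 1 1 4 4], max=4
Drop 4: O rot1 at col 5 lands with bottom-row=4; cleared 0 line(s) (total 0); column heights now [1 3 0 1 1 6 6], max=6

Answer: 1 3 0 1 1 6 6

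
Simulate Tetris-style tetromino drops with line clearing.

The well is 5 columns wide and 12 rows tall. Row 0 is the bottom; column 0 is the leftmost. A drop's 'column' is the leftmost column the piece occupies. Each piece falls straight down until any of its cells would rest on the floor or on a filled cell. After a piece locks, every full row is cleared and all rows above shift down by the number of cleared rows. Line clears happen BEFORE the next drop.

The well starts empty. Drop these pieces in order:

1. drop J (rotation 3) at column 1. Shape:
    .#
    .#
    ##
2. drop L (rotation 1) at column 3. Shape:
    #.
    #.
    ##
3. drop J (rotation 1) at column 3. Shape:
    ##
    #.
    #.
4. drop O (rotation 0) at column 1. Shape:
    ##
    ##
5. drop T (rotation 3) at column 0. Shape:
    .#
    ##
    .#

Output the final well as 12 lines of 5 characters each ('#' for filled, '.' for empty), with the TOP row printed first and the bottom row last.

Drop 1: J rot3 at col 1 lands with bottom-row=0; cleared 0 line(s) (total 0); column heights now [0 1 3 0 0], max=3
Drop 2: L rot1 at col 3 lands with bottom-row=0; cleared 0 line(s) (total 0); column heights now [0 1 3 3 1], max=3
Drop 3: J rot1 at col 3 lands with bottom-row=3; cleared 0 line(s) (total 0); column heights now [0 1 3 6 6], max=6
Drop 4: O rot0 at col 1 lands with bottom-row=3; cleared 0 line(s) (total 0); column heights now [0 5 5 6 6], max=6
Drop 5: T rot3 at col 0 lands with bottom-row=5; cleared 0 line(s) (total 0); column heights now [7 8 5 6 6], max=8

Answer: .....
.....
.....
.....
.#...
##...
.#.##
.###.
.###.
..##.
..##.
.####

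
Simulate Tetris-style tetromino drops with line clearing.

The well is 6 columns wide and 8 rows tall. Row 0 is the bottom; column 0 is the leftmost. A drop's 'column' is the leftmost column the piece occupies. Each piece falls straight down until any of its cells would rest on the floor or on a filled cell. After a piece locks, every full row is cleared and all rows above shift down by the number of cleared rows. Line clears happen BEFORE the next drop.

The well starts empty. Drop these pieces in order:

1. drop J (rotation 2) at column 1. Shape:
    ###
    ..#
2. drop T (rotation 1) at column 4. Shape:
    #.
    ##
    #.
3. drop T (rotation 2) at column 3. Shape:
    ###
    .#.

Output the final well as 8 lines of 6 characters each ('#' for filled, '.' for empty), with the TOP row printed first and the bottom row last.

Drop 1: J rot2 at col 1 lands with bottom-row=0; cleared 0 line(s) (total 0); column heights now [0 2 2 2 0 0], max=2
Drop 2: T rot1 at col 4 lands with bottom-row=0; cleared 0 line(s) (total 0); column heights now [0 2 2 2 3 2], max=3
Drop 3: T rot2 at col 3 lands with bottom-row=3; cleared 0 line(s) (total 0); column heights now [0 2 2 5 5 5], max=5

Answer: ......
......
......
...###
....#.
....#.
.#####
...##.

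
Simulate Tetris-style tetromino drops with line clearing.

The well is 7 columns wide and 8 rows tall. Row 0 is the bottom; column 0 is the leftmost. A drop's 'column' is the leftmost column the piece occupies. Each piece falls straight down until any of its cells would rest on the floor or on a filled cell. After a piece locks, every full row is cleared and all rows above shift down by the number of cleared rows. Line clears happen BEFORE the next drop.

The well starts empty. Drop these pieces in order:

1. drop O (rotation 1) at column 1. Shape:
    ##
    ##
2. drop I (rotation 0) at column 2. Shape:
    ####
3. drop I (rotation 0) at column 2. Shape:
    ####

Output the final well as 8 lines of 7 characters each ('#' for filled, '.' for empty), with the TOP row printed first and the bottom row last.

Answer: .......
.......
.......
.......
..####.
..####.
.##....
.##....

Derivation:
Drop 1: O rot1 at col 1 lands with bottom-row=0; cleared 0 line(s) (total 0); column heights now [0 2 2 0 0 0 0], max=2
Drop 2: I rot0 at col 2 lands with bottom-row=2; cleared 0 line(s) (total 0); column heights now [0 2 3 3 3 3 0], max=3
Drop 3: I rot0 at col 2 lands with bottom-row=3; cleared 0 line(s) (total 0); column heights now [0 2 4 4 4 4 0], max=4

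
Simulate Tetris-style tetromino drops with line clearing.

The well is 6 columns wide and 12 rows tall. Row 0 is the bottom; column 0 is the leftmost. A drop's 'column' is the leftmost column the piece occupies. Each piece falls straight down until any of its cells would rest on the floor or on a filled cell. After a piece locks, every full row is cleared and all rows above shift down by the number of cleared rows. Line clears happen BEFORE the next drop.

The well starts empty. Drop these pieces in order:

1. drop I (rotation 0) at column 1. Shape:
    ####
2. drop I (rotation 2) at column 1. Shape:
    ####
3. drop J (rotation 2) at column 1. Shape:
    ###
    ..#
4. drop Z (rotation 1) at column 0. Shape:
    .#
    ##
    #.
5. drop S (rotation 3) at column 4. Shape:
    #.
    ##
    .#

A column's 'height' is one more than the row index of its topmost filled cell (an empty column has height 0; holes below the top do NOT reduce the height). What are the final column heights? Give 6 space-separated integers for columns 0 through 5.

Drop 1: I rot0 at col 1 lands with bottom-row=0; cleared 0 line(s) (total 0); column heights now [0 1 1 1 1 0], max=1
Drop 2: I rot2 at col 1 lands with bottom-row=1; cleared 0 line(s) (total 0); column heights now [0 2 2 2 2 0], max=2
Drop 3: J rot2 at col 1 lands with bottom-row=2; cleared 0 line(s) (total 0); column heights now [0 4 4 4 2 0], max=4
Drop 4: Z rot1 at col 0 lands with bottom-row=3; cleared 0 line(s) (total 0); column heights now [5 6 4 4 2 0], max=6
Drop 5: S rot3 at col 4 lands with bottom-row=1; cleared 0 line(s) (total 0); column heights now [5 6 4 4 4 3], max=6

Answer: 5 6 4 4 4 3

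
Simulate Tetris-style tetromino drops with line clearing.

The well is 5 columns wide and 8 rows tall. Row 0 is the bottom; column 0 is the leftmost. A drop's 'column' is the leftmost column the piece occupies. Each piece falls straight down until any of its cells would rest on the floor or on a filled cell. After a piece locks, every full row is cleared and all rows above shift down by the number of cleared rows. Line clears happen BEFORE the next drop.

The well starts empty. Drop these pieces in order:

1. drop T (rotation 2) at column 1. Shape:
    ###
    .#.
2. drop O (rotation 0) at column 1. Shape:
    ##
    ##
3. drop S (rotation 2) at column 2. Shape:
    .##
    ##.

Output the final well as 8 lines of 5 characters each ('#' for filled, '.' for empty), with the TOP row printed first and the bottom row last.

Answer: .....
.....
...##
..##.
.##..
.##..
.###.
..#..

Derivation:
Drop 1: T rot2 at col 1 lands with bottom-row=0; cleared 0 line(s) (total 0); column heights now [0 2 2 2 0], max=2
Drop 2: O rot0 at col 1 lands with bottom-row=2; cleared 0 line(s) (total 0); column heights now [0 4 4 2 0], max=4
Drop 3: S rot2 at col 2 lands with bottom-row=4; cleared 0 line(s) (total 0); column heights now [0 4 5 6 6], max=6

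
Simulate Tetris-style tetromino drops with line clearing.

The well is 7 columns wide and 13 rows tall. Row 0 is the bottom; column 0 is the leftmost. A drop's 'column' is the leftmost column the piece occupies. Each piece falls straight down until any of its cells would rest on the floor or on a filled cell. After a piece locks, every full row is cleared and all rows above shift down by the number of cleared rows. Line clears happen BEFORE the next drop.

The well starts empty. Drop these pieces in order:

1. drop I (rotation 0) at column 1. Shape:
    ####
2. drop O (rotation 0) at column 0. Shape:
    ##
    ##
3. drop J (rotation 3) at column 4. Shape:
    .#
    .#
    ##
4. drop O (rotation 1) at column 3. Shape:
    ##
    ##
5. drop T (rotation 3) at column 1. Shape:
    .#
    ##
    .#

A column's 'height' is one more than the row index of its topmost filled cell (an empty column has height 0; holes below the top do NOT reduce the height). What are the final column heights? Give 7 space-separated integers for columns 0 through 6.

Drop 1: I rot0 at col 1 lands with bottom-row=0; cleared 0 line(s) (total 0); column heights now [0 1 1 1 1 0 0], max=1
Drop 2: O rot0 at col 0 lands with bottom-row=1; cleared 0 line(s) (total 0); column heights now [3 3 1 1 1 0 0], max=3
Drop 3: J rot3 at col 4 lands with bottom-row=1; cleared 0 line(s) (total 0); column heights now [3 3 1 1 2 4 0], max=4
Drop 4: O rot1 at col 3 lands with bottom-row=2; cleared 0 line(s) (total 0); column heights now [3 3 1 4 4 4 0], max=4
Drop 5: T rot3 at col 1 lands with bottom-row=2; cleared 0 line(s) (total 0); column heights now [3 4 5 4 4 4 0], max=5

Answer: 3 4 5 4 4 4 0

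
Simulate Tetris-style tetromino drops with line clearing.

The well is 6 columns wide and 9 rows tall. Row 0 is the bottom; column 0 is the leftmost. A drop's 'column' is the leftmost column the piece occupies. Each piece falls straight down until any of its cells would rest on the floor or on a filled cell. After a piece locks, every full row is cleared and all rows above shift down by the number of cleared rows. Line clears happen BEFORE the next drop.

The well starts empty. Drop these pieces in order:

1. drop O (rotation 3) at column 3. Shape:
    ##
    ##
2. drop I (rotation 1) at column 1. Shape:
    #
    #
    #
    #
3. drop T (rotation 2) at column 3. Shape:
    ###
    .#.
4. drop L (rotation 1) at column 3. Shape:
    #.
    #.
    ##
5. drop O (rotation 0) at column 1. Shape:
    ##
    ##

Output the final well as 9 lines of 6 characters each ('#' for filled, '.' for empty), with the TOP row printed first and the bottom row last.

Drop 1: O rot3 at col 3 lands with bottom-row=0; cleared 0 line(s) (total 0); column heights now [0 0 0 2 2 0], max=2
Drop 2: I rot1 at col 1 lands with bottom-row=0; cleared 0 line(s) (total 0); column heights now [0 4 0 2 2 0], max=4
Drop 3: T rot2 at col 3 lands with bottom-row=2; cleared 0 line(s) (total 0); column heights now [0 4 0 4 4 4], max=4
Drop 4: L rot1 at col 3 lands with bottom-row=4; cleared 0 line(s) (total 0); column heights now [0 4 0 7 5 4], max=7
Drop 5: O rot0 at col 1 lands with bottom-row=4; cleared 0 line(s) (total 0); column heights now [0 6 6 7 5 4], max=7

Answer: ......
......
...#..
.###..
.####.
.#.###
.#..#.
.#.##.
.#.##.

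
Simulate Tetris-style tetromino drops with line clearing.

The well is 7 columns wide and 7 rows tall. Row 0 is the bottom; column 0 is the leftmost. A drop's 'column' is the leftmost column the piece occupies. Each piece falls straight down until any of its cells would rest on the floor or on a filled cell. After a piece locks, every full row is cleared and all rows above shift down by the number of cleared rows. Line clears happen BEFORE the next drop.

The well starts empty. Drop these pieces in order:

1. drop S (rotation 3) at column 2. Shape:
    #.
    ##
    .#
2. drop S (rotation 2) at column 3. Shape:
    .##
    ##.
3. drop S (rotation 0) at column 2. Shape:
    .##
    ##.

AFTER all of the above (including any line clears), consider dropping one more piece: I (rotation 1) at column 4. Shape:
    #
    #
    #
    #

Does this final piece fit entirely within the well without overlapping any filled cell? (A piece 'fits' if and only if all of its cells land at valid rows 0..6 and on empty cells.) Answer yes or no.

Answer: no

Derivation:
Drop 1: S rot3 at col 2 lands with bottom-row=0; cleared 0 line(s) (total 0); column heights now [0 0 3 2 0 0 0], max=3
Drop 2: S rot2 at col 3 lands with bottom-row=2; cleared 0 line(s) (total 0); column heights now [0 0 3 3 4 4 0], max=4
Drop 3: S rot0 at col 2 lands with bottom-row=3; cleared 0 line(s) (total 0); column heights now [0 0 4 5 5 4 0], max=5
Test piece I rot1 at col 4 (width 1): heights before test = [0 0 4 5 5 4 0]; fits = False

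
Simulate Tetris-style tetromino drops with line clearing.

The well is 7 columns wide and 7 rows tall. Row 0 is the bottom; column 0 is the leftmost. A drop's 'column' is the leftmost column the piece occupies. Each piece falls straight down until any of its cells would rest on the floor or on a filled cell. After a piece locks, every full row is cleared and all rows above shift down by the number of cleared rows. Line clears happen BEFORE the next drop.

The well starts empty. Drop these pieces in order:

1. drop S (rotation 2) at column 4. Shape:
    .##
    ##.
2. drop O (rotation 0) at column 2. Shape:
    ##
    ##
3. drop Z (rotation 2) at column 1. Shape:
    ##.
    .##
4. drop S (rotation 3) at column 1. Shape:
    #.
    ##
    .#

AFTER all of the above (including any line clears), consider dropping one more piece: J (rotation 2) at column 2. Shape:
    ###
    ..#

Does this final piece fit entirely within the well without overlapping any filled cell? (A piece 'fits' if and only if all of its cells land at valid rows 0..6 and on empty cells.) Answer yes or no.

Answer: yes

Derivation:
Drop 1: S rot2 at col 4 lands with bottom-row=0; cleared 0 line(s) (total 0); column heights now [0 0 0 0 1 2 2], max=2
Drop 2: O rot0 at col 2 lands with bottom-row=0; cleared 0 line(s) (total 0); column heights now [0 0 2 2 1 2 2], max=2
Drop 3: Z rot2 at col 1 lands with bottom-row=2; cleared 0 line(s) (total 0); column heights now [0 4 4 3 1 2 2], max=4
Drop 4: S rot3 at col 1 lands with bottom-row=4; cleared 0 line(s) (total 0); column heights now [0 7 6 3 1 2 2], max=7
Test piece J rot2 at col 2 (width 3): heights before test = [0 7 6 3 1 2 2]; fits = True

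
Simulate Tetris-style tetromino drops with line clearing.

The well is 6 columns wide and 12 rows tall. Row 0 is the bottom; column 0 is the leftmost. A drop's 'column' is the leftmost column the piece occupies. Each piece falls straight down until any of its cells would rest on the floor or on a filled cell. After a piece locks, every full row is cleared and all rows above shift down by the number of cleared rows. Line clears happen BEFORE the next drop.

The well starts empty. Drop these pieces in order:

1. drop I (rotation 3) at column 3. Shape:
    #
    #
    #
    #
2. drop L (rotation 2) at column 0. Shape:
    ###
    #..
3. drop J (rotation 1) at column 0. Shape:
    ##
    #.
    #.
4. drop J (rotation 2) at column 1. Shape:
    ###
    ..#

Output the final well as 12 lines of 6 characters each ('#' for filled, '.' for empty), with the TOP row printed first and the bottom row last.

Answer: ......
......
......
......
......
......
.###..
##.#..
#..#..
#..#..
####..
#..#..

Derivation:
Drop 1: I rot3 at col 3 lands with bottom-row=0; cleared 0 line(s) (total 0); column heights now [0 0 0 4 0 0], max=4
Drop 2: L rot2 at col 0 lands with bottom-row=0; cleared 0 line(s) (total 0); column heights now [2 2 2 4 0 0], max=4
Drop 3: J rot1 at col 0 lands with bottom-row=2; cleared 0 line(s) (total 0); column heights now [5 5 2 4 0 0], max=5
Drop 4: J rot2 at col 1 lands with bottom-row=4; cleared 0 line(s) (total 0); column heights now [5 6 6 6 0 0], max=6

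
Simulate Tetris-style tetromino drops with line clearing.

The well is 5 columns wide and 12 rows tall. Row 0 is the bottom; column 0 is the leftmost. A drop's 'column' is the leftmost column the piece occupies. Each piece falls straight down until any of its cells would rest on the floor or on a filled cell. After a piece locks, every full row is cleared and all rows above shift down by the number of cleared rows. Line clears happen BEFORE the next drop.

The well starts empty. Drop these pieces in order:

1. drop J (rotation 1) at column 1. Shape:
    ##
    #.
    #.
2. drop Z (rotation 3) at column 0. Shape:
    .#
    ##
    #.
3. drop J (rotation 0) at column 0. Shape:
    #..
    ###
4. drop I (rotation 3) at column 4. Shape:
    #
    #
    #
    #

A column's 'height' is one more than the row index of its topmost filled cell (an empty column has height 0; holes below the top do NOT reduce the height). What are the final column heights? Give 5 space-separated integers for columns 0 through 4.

Answer: 7 6 6 0 4

Derivation:
Drop 1: J rot1 at col 1 lands with bottom-row=0; cleared 0 line(s) (total 0); column heights now [0 3 3 0 0], max=3
Drop 2: Z rot3 at col 0 lands with bottom-row=2; cleared 0 line(s) (total 0); column heights now [4 5 3 0 0], max=5
Drop 3: J rot0 at col 0 lands with bottom-row=5; cleared 0 line(s) (total 0); column heights now [7 6 6 0 0], max=7
Drop 4: I rot3 at col 4 lands with bottom-row=0; cleared 0 line(s) (total 0); column heights now [7 6 6 0 4], max=7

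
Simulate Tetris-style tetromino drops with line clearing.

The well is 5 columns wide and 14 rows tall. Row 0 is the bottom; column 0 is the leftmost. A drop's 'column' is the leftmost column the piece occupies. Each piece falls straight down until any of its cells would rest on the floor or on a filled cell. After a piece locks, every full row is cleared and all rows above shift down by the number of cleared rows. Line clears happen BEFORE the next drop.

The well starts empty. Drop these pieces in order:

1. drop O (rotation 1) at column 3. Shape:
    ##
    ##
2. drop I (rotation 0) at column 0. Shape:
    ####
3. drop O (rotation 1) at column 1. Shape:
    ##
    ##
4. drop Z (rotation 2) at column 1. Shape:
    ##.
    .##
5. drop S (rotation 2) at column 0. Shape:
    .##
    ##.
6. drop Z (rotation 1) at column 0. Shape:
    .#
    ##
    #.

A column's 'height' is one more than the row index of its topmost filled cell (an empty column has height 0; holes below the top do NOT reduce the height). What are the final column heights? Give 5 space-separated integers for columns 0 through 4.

Answer: 10 11 9 6 2

Derivation:
Drop 1: O rot1 at col 3 lands with bottom-row=0; cleared 0 line(s) (total 0); column heights now [0 0 0 2 2], max=2
Drop 2: I rot0 at col 0 lands with bottom-row=2; cleared 0 line(s) (total 0); column heights now [3 3 3 3 2], max=3
Drop 3: O rot1 at col 1 lands with bottom-row=3; cleared 0 line(s) (total 0); column heights now [3 5 5 3 2], max=5
Drop 4: Z rot2 at col 1 lands with bottom-row=5; cleared 0 line(s) (total 0); column heights now [3 7 7 6 2], max=7
Drop 5: S rot2 at col 0 lands with bottom-row=7; cleared 0 line(s) (total 0); column heights now [8 9 9 6 2], max=9
Drop 6: Z rot1 at col 0 lands with bottom-row=8; cleared 0 line(s) (total 0); column heights now [10 11 9 6 2], max=11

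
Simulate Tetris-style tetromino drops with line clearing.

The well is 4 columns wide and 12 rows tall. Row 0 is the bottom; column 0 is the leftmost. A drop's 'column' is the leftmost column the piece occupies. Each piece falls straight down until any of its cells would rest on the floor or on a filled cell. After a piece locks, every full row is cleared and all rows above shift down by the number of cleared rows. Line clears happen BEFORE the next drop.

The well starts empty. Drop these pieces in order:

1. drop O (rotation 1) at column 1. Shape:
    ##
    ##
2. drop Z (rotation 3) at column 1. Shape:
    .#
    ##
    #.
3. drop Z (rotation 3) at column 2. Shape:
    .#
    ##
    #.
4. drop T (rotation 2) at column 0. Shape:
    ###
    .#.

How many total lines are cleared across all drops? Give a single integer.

Answer: 1

Derivation:
Drop 1: O rot1 at col 1 lands with bottom-row=0; cleared 0 line(s) (total 0); column heights now [0 2 2 0], max=2
Drop 2: Z rot3 at col 1 lands with bottom-row=2; cleared 0 line(s) (total 0); column heights now [0 4 5 0], max=5
Drop 3: Z rot3 at col 2 lands with bottom-row=5; cleared 0 line(s) (total 0); column heights now [0 4 7 8], max=8
Drop 4: T rot2 at col 0 lands with bottom-row=6; cleared 1 line(s) (total 1); column heights now [0 7 7 7], max=7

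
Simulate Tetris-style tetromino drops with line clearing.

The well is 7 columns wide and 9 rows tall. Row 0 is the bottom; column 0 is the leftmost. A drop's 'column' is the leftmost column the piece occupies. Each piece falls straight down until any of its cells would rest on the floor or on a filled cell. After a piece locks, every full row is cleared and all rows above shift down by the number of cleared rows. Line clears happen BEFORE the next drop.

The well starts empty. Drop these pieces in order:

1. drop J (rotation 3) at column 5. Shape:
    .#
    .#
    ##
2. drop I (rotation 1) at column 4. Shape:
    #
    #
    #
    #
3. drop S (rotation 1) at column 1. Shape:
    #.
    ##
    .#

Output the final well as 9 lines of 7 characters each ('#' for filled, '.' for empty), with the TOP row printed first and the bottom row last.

Answer: .......
.......
.......
.......
.......
....#..
.#..#.#
.##.#.#
..#.###

Derivation:
Drop 1: J rot3 at col 5 lands with bottom-row=0; cleared 0 line(s) (total 0); column heights now [0 0 0 0 0 1 3], max=3
Drop 2: I rot1 at col 4 lands with bottom-row=0; cleared 0 line(s) (total 0); column heights now [0 0 0 0 4 1 3], max=4
Drop 3: S rot1 at col 1 lands with bottom-row=0; cleared 0 line(s) (total 0); column heights now [0 3 2 0 4 1 3], max=4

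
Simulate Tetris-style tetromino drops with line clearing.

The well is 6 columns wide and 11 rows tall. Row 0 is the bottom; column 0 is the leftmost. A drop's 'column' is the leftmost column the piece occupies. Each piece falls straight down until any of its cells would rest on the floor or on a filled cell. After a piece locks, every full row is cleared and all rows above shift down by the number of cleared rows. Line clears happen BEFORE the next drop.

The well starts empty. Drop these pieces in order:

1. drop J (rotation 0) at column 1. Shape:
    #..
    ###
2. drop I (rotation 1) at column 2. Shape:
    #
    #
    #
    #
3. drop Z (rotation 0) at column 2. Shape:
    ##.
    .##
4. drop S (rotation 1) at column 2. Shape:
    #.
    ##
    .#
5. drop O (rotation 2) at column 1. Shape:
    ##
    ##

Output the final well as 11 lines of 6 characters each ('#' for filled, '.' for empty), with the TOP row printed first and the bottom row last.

Drop 1: J rot0 at col 1 lands with bottom-row=0; cleared 0 line(s) (total 0); column heights now [0 2 1 1 0 0], max=2
Drop 2: I rot1 at col 2 lands with bottom-row=1; cleared 0 line(s) (total 0); column heights now [0 2 5 1 0 0], max=5
Drop 3: Z rot0 at col 2 lands with bottom-row=4; cleared 0 line(s) (total 0); column heights now [0 2 6 6 5 0], max=6
Drop 4: S rot1 at col 2 lands with bottom-row=6; cleared 0 line(s) (total 0); column heights now [0 2 9 8 5 0], max=9
Drop 5: O rot2 at col 1 lands with bottom-row=9; cleared 0 line(s) (total 0); column heights now [0 11 11 8 5 0], max=11

Answer: .##...
.##...
..#...
..##..
...#..
..##..
..###.
..#...
..#...
.##...
.###..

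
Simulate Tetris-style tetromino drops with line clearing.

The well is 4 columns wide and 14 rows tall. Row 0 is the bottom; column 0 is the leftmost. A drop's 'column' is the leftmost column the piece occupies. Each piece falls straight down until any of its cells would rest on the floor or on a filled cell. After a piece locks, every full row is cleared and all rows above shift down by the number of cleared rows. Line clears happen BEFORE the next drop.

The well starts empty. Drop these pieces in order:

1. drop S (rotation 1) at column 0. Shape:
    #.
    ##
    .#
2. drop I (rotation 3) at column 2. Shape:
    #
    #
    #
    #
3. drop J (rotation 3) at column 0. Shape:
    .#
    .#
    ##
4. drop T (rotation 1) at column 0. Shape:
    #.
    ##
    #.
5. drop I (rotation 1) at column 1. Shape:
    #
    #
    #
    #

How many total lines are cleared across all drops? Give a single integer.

Answer: 0

Derivation:
Drop 1: S rot1 at col 0 lands with bottom-row=0; cleared 0 line(s) (total 0); column heights now [3 2 0 0], max=3
Drop 2: I rot3 at col 2 lands with bottom-row=0; cleared 0 line(s) (total 0); column heights now [3 2 4 0], max=4
Drop 3: J rot3 at col 0 lands with bottom-row=3; cleared 0 line(s) (total 0); column heights now [4 6 4 0], max=6
Drop 4: T rot1 at col 0 lands with bottom-row=5; cleared 0 line(s) (total 0); column heights now [8 7 4 0], max=8
Drop 5: I rot1 at col 1 lands with bottom-row=7; cleared 0 line(s) (total 0); column heights now [8 11 4 0], max=11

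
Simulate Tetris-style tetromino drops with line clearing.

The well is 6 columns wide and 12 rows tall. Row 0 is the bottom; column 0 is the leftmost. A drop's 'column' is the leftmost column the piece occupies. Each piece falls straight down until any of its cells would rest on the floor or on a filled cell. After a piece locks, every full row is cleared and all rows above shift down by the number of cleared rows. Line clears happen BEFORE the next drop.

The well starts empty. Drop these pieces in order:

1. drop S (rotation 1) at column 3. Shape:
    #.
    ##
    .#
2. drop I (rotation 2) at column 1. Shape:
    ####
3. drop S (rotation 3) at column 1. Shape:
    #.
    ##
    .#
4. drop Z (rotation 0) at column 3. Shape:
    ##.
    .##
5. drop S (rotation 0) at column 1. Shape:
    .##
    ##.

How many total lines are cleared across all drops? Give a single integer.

Drop 1: S rot1 at col 3 lands with bottom-row=0; cleared 0 line(s) (total 0); column heights now [0 0 0 3 2 0], max=3
Drop 2: I rot2 at col 1 lands with bottom-row=3; cleared 0 line(s) (total 0); column heights now [0 4 4 4 4 0], max=4
Drop 3: S rot3 at col 1 lands with bottom-row=4; cleared 0 line(s) (total 0); column heights now [0 7 6 4 4 0], max=7
Drop 4: Z rot0 at col 3 lands with bottom-row=4; cleared 0 line(s) (total 0); column heights now [0 7 6 6 6 5], max=7
Drop 5: S rot0 at col 1 lands with bottom-row=7; cleared 0 line(s) (total 0); column heights now [0 8 9 9 6 5], max=9

Answer: 0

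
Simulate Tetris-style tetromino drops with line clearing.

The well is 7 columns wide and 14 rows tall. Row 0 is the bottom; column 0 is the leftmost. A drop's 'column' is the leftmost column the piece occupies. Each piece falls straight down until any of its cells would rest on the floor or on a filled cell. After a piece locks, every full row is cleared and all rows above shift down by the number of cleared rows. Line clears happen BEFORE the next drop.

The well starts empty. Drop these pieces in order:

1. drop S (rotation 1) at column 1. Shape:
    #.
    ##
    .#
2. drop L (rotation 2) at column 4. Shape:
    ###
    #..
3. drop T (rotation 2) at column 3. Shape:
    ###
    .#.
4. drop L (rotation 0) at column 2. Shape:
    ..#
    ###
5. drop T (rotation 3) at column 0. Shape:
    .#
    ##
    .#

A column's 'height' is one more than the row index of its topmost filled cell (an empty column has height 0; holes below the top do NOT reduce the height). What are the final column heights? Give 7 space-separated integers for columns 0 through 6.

Drop 1: S rot1 at col 1 lands with bottom-row=0; cleared 0 line(s) (total 0); column heights now [0 3 2 0 0 0 0], max=3
Drop 2: L rot2 at col 4 lands with bottom-row=0; cleared 0 line(s) (total 0); column heights now [0 3 2 0 2 2 2], max=3
Drop 3: T rot2 at col 3 lands with bottom-row=2; cleared 0 line(s) (total 0); column heights now [0 3 2 4 4 4 2], max=4
Drop 4: L rot0 at col 2 lands with bottom-row=4; cleared 0 line(s) (total 0); column heights now [0 3 5 5 6 4 2], max=6
Drop 5: T rot3 at col 0 lands with bottom-row=3; cleared 0 line(s) (total 0); column heights now [5 6 5 5 6 4 2], max=6

Answer: 5 6 5 5 6 4 2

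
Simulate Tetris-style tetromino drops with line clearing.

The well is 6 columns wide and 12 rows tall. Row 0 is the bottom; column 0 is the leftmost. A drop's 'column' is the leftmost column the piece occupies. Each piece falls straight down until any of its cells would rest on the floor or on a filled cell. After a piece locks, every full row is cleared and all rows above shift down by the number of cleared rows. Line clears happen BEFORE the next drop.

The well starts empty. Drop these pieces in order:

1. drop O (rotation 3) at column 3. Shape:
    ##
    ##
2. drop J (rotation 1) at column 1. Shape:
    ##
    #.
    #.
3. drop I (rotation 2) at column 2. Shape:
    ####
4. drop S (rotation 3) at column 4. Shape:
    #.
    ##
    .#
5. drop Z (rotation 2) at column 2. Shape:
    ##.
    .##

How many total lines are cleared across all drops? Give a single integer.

Answer: 0

Derivation:
Drop 1: O rot3 at col 3 lands with bottom-row=0; cleared 0 line(s) (total 0); column heights now [0 0 0 2 2 0], max=2
Drop 2: J rot1 at col 1 lands with bottom-row=0; cleared 0 line(s) (total 0); column heights now [0 3 3 2 2 0], max=3
Drop 3: I rot2 at col 2 lands with bottom-row=3; cleared 0 line(s) (total 0); column heights now [0 3 4 4 4 4], max=4
Drop 4: S rot3 at col 4 lands with bottom-row=4; cleared 0 line(s) (total 0); column heights now [0 3 4 4 7 6], max=7
Drop 5: Z rot2 at col 2 lands with bottom-row=7; cleared 0 line(s) (total 0); column heights now [0 3 9 9 8 6], max=9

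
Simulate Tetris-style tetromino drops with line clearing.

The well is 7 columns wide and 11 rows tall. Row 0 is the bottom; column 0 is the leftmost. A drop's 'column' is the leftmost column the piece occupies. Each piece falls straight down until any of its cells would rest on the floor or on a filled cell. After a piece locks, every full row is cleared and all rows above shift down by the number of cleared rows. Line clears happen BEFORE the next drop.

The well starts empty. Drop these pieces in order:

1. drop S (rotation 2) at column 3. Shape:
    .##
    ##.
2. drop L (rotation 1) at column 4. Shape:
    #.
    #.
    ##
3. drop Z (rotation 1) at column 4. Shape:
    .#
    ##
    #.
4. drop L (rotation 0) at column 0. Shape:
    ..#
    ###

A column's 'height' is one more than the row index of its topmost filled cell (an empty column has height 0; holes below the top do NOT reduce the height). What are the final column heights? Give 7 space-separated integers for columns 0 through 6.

Answer: 1 1 2 1 7 8 0

Derivation:
Drop 1: S rot2 at col 3 lands with bottom-row=0; cleared 0 line(s) (total 0); column heights now [0 0 0 1 2 2 0], max=2
Drop 2: L rot1 at col 4 lands with bottom-row=2; cleared 0 line(s) (total 0); column heights now [0 0 0 1 5 3 0], max=5
Drop 3: Z rot1 at col 4 lands with bottom-row=5; cleared 0 line(s) (total 0); column heights now [0 0 0 1 7 8 0], max=8
Drop 4: L rot0 at col 0 lands with bottom-row=0; cleared 0 line(s) (total 0); column heights now [1 1 2 1 7 8 0], max=8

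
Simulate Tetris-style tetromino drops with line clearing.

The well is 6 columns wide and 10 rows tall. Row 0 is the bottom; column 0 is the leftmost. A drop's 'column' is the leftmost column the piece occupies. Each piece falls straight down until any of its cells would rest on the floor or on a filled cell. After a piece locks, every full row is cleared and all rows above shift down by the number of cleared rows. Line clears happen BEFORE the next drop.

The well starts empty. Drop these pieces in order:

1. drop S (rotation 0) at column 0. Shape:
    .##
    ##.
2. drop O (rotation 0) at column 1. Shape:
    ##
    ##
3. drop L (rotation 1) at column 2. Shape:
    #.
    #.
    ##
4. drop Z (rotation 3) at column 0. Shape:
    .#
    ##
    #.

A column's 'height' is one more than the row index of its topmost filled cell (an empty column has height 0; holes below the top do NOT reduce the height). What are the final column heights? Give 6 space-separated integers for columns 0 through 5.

Answer: 5 6 7 5 0 0

Derivation:
Drop 1: S rot0 at col 0 lands with bottom-row=0; cleared 0 line(s) (total 0); column heights now [1 2 2 0 0 0], max=2
Drop 2: O rot0 at col 1 lands with bottom-row=2; cleared 0 line(s) (total 0); column heights now [1 4 4 0 0 0], max=4
Drop 3: L rot1 at col 2 lands with bottom-row=4; cleared 0 line(s) (total 0); column heights now [1 4 7 5 0 0], max=7
Drop 4: Z rot3 at col 0 lands with bottom-row=3; cleared 0 line(s) (total 0); column heights now [5 6 7 5 0 0], max=7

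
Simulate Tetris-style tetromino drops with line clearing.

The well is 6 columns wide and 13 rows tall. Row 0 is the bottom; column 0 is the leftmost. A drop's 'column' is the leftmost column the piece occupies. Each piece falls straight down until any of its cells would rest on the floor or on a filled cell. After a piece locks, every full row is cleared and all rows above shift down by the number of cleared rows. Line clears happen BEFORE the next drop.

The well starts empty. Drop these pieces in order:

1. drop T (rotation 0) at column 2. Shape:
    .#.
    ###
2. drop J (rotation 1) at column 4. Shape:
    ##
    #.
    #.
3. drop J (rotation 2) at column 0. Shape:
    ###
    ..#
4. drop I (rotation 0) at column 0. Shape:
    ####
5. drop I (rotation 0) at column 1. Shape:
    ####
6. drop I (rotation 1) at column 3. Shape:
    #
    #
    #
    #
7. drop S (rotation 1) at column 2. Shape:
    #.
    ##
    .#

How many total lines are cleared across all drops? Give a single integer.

Drop 1: T rot0 at col 2 lands with bottom-row=0; cleared 0 line(s) (total 0); column heights now [0 0 1 2 1 0], max=2
Drop 2: J rot1 at col 4 lands with bottom-row=1; cleared 0 line(s) (total 0); column heights now [0 0 1 2 4 4], max=4
Drop 3: J rot2 at col 0 lands with bottom-row=1; cleared 0 line(s) (total 0); column heights now [3 3 3 2 4 4], max=4
Drop 4: I rot0 at col 0 lands with bottom-row=3; cleared 1 line(s) (total 1); column heights now [3 3 3 2 3 0], max=3
Drop 5: I rot0 at col 1 lands with bottom-row=3; cleared 0 line(s) (total 1); column heights now [3 4 4 4 4 0], max=4
Drop 6: I rot1 at col 3 lands with bottom-row=4; cleared 0 line(s) (total 1); column heights now [3 4 4 8 4 0], max=8
Drop 7: S rot1 at col 2 lands with bottom-row=8; cleared 0 line(s) (total 1); column heights now [3 4 11 10 4 0], max=11

Answer: 1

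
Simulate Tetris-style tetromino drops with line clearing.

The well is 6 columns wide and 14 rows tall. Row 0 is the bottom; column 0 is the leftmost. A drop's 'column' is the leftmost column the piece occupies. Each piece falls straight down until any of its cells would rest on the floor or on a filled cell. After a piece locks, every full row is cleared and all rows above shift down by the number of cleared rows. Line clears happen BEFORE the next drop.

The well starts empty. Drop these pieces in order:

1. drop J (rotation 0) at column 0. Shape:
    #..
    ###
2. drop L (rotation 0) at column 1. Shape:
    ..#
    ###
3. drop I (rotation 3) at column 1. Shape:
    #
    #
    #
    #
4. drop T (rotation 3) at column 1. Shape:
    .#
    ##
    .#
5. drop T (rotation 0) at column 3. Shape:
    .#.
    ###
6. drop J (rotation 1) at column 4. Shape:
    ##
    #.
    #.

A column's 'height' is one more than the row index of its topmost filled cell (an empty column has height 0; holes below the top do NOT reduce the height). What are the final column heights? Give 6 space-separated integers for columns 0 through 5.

Answer: 2 7 8 4 8 8

Derivation:
Drop 1: J rot0 at col 0 lands with bottom-row=0; cleared 0 line(s) (total 0); column heights now [2 1 1 0 0 0], max=2
Drop 2: L rot0 at col 1 lands with bottom-row=1; cleared 0 line(s) (total 0); column heights now [2 2 2 3 0 0], max=3
Drop 3: I rot3 at col 1 lands with bottom-row=2; cleared 0 line(s) (total 0); column heights now [2 6 2 3 0 0], max=6
Drop 4: T rot3 at col 1 lands with bottom-row=5; cleared 0 line(s) (total 0); column heights now [2 7 8 3 0 0], max=8
Drop 5: T rot0 at col 3 lands with bottom-row=3; cleared 0 line(s) (total 0); column heights now [2 7 8 4 5 4], max=8
Drop 6: J rot1 at col 4 lands with bottom-row=5; cleared 0 line(s) (total 0); column heights now [2 7 8 4 8 8], max=8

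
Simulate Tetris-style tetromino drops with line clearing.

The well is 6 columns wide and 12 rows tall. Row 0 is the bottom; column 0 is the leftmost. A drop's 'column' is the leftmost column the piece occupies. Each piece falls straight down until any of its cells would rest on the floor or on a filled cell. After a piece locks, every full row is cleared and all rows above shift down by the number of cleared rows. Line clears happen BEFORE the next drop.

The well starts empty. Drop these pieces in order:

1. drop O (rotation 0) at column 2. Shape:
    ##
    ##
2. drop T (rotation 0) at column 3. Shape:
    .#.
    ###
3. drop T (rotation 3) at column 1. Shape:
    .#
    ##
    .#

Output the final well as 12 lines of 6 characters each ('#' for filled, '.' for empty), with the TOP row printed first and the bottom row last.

Drop 1: O rot0 at col 2 lands with bottom-row=0; cleared 0 line(s) (total 0); column heights now [0 0 2 2 0 0], max=2
Drop 2: T rot0 at col 3 lands with bottom-row=2; cleared 0 line(s) (total 0); column heights now [0 0 2 3 4 3], max=4
Drop 3: T rot3 at col 1 lands with bottom-row=2; cleared 0 line(s) (total 0); column heights now [0 4 5 3 4 3], max=5

Answer: ......
......
......
......
......
......
......
..#...
.##.#.
..####
..##..
..##..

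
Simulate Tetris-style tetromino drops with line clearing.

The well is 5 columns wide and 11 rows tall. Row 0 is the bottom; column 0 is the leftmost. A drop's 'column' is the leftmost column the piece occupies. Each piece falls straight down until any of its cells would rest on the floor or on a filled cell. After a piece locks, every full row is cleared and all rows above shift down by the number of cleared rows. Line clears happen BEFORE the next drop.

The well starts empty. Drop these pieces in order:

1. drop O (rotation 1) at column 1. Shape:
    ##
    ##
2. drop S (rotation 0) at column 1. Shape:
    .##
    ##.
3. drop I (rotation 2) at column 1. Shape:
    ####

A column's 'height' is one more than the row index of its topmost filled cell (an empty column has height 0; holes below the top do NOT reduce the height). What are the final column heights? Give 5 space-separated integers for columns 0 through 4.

Drop 1: O rot1 at col 1 lands with bottom-row=0; cleared 0 line(s) (total 0); column heights now [0 2 2 0 0], max=2
Drop 2: S rot0 at col 1 lands with bottom-row=2; cleared 0 line(s) (total 0); column heights now [0 3 4 4 0], max=4
Drop 3: I rot2 at col 1 lands with bottom-row=4; cleared 0 line(s) (total 0); column heights now [0 5 5 5 5], max=5

Answer: 0 5 5 5 5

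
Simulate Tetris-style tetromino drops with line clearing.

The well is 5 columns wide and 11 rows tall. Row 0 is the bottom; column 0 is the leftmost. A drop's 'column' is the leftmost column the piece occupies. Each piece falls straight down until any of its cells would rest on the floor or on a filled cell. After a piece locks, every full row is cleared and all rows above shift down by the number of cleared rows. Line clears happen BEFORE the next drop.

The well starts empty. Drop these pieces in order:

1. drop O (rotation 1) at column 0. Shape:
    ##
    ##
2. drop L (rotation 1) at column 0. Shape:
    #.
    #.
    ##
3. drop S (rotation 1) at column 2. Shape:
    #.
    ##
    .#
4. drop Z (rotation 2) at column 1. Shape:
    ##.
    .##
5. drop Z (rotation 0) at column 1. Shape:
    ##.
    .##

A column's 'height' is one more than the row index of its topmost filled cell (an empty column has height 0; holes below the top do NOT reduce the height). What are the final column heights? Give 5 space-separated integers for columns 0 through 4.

Answer: 5 7 7 6 0

Derivation:
Drop 1: O rot1 at col 0 lands with bottom-row=0; cleared 0 line(s) (total 0); column heights now [2 2 0 0 0], max=2
Drop 2: L rot1 at col 0 lands with bottom-row=2; cleared 0 line(s) (total 0); column heights now [5 3 0 0 0], max=5
Drop 3: S rot1 at col 2 lands with bottom-row=0; cleared 0 line(s) (total 0); column heights now [5 3 3 2 0], max=5
Drop 4: Z rot2 at col 1 lands with bottom-row=3; cleared 0 line(s) (total 0); column heights now [5 5 5 4 0], max=5
Drop 5: Z rot0 at col 1 lands with bottom-row=5; cleared 0 line(s) (total 0); column heights now [5 7 7 6 0], max=7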